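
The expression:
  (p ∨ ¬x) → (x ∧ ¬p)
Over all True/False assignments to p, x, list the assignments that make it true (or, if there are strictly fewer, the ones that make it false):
is true only for:
  p=False, x=True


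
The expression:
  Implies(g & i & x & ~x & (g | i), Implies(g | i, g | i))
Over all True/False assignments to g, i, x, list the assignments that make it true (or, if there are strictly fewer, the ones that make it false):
is always true.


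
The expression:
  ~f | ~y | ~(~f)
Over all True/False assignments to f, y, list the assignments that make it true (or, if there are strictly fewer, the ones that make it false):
is always true.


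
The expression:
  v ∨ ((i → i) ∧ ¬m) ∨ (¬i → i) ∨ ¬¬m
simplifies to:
True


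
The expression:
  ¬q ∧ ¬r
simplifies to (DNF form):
¬q ∧ ¬r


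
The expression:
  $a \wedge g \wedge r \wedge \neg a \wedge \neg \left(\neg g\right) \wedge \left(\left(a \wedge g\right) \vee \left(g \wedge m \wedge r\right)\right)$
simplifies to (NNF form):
$\text{False}$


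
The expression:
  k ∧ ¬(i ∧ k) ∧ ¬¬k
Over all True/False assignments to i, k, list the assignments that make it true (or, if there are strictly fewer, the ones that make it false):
is true only for:
  i=False, k=True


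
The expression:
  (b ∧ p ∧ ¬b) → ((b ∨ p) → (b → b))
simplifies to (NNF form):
True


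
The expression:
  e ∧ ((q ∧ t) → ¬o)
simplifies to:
e ∧ (¬o ∨ ¬q ∨ ¬t)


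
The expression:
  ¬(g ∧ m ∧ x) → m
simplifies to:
m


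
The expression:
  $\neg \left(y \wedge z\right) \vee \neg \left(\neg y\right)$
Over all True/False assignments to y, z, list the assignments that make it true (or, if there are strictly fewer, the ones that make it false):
is always true.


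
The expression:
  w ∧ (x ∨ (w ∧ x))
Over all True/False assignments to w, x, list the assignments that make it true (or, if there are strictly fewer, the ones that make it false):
is true only for:
  w=True, x=True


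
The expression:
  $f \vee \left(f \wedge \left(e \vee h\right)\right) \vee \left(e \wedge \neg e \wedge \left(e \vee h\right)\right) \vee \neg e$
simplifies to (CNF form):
$f \vee \neg e$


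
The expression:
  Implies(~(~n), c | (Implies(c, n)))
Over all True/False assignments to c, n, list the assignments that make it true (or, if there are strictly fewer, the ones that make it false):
is always true.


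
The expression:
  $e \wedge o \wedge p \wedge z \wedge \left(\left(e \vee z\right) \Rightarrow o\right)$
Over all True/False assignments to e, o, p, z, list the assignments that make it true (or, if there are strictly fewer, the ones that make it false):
is true only for:
  e=True, o=True, p=True, z=True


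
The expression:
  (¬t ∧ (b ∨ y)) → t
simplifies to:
t ∨ (¬b ∧ ¬y)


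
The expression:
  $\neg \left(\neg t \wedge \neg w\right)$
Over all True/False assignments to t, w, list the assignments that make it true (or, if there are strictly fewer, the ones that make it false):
is false only for:
  t=False, w=False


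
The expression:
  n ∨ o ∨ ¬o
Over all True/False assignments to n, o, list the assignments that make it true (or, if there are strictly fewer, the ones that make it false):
is always true.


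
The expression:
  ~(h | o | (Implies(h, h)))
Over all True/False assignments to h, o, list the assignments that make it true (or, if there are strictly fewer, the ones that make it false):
is never true.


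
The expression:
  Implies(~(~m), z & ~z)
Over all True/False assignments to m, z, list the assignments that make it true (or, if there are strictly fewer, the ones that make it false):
is true only for:
  m=False, z=False;
  m=False, z=True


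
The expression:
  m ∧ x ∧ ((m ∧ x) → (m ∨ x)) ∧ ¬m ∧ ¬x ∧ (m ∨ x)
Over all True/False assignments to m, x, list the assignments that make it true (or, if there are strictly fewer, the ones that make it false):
is never true.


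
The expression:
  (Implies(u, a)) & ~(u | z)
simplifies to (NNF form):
~u & ~z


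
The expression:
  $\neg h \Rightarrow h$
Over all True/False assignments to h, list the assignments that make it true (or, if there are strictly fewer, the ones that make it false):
is true only for:
  h=True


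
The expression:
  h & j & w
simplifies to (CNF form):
h & j & w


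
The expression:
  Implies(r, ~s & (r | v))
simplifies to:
~r | ~s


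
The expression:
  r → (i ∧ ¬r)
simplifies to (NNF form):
¬r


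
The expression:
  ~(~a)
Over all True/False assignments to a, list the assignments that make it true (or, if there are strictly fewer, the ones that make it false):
is true only for:
  a=True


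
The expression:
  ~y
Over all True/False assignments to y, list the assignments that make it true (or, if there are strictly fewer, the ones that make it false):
is true only for:
  y=False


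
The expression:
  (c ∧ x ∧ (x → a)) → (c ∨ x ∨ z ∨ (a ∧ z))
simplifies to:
True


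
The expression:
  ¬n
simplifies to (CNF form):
¬n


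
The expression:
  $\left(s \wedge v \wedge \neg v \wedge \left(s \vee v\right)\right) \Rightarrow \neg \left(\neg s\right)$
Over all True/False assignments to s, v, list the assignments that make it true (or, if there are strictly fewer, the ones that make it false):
is always true.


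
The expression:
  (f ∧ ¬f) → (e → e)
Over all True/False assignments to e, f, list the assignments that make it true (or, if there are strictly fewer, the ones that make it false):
is always true.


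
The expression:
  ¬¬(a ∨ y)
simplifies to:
a ∨ y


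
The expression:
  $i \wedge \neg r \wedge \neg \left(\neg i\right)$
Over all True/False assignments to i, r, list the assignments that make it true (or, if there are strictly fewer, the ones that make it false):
is true only for:
  i=True, r=False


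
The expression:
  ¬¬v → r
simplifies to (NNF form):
r ∨ ¬v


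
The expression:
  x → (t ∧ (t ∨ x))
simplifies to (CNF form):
t ∨ ¬x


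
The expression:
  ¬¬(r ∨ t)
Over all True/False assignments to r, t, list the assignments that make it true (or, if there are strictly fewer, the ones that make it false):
is false only for:
  r=False, t=False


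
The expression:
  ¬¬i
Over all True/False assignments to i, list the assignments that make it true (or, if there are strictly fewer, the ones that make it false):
is true only for:
  i=True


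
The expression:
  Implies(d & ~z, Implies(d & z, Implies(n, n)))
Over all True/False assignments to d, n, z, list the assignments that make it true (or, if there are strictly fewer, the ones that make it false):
is always true.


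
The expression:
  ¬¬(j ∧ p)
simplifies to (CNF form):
j ∧ p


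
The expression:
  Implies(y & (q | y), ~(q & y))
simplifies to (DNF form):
~q | ~y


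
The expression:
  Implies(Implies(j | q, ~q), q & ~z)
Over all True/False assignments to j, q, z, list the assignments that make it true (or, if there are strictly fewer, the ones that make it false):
is true only for:
  j=False, q=True, z=False;
  j=False, q=True, z=True;
  j=True, q=True, z=False;
  j=True, q=True, z=True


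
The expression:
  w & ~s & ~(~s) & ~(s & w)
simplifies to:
False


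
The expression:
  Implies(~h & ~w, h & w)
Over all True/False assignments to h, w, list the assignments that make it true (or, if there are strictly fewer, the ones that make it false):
is false only for:
  h=False, w=False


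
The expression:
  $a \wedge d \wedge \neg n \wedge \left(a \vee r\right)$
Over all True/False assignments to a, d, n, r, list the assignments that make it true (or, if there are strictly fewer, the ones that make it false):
is true only for:
  a=True, d=True, n=False, r=False;
  a=True, d=True, n=False, r=True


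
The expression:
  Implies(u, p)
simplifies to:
p | ~u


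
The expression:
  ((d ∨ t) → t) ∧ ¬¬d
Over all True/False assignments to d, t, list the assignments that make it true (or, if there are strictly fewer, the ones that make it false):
is true only for:
  d=True, t=True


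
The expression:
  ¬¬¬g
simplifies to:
¬g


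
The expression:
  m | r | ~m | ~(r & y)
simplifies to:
True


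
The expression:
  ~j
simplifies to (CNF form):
~j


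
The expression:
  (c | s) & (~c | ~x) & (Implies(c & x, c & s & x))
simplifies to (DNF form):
(c & ~x) | (s & ~c)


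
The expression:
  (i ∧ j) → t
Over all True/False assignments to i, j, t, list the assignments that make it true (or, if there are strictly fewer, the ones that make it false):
is false only for:
  i=True, j=True, t=False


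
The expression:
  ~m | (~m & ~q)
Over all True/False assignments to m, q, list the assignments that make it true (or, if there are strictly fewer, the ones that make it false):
is true only for:
  m=False, q=False;
  m=False, q=True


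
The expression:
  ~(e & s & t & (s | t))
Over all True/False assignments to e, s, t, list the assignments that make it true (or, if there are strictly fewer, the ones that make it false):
is false only for:
  e=True, s=True, t=True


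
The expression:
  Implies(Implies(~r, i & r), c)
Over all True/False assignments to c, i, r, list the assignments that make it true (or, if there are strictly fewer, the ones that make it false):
is false only for:
  c=False, i=False, r=True;
  c=False, i=True, r=True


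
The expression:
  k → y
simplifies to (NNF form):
y ∨ ¬k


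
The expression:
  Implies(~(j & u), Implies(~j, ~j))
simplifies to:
True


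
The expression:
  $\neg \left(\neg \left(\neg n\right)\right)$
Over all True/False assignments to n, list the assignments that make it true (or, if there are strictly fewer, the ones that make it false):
is true only for:
  n=False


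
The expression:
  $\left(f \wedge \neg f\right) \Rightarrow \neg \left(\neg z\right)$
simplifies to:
$\text{True}$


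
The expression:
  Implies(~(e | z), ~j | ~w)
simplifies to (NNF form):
e | z | ~j | ~w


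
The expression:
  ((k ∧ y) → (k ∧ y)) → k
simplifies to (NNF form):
k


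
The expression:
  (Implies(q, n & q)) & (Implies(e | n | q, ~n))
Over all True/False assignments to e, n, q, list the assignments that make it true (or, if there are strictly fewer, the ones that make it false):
is true only for:
  e=False, n=False, q=False;
  e=True, n=False, q=False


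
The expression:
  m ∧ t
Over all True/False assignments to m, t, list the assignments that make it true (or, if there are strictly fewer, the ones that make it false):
is true only for:
  m=True, t=True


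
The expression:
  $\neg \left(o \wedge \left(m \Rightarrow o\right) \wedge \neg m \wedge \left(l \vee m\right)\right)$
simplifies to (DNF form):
$m \vee \neg l \vee \neg o$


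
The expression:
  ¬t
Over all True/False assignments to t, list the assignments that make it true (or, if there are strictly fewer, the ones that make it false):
is true only for:
  t=False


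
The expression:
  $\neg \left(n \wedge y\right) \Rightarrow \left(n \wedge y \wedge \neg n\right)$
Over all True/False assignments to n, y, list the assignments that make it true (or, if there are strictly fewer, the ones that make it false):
is true only for:
  n=True, y=True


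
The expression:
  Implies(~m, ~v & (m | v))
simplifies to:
m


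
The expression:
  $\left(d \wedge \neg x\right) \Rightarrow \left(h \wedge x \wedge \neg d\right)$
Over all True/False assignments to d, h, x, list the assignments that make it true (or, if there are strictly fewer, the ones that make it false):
is false only for:
  d=True, h=False, x=False;
  d=True, h=True, x=False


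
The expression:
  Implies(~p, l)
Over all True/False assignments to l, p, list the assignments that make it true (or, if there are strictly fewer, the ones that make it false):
is false only for:
  l=False, p=False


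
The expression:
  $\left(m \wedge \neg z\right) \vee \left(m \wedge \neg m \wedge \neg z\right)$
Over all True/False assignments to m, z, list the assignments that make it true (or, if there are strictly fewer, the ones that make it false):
is true only for:
  m=True, z=False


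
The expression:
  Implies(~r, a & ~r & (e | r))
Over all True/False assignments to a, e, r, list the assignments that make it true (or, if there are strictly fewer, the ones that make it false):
is false only for:
  a=False, e=False, r=False;
  a=False, e=True, r=False;
  a=True, e=False, r=False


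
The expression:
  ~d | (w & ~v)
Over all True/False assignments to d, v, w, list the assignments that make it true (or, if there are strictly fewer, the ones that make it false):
is false only for:
  d=True, v=False, w=False;
  d=True, v=True, w=False;
  d=True, v=True, w=True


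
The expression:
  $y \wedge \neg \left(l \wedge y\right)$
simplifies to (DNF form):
$y \wedge \neg l$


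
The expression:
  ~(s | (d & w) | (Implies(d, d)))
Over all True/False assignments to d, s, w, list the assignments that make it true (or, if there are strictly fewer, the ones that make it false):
is never true.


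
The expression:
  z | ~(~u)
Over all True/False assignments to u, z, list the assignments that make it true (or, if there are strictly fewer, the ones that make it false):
is false only for:
  u=False, z=False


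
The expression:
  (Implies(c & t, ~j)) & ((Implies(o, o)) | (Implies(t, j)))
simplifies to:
~c | ~j | ~t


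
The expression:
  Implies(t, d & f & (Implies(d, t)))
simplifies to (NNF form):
~t | (d & f)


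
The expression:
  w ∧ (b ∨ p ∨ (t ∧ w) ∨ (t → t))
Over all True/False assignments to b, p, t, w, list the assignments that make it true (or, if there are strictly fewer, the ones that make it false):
is true only for:
  b=False, p=False, t=False, w=True;
  b=False, p=False, t=True, w=True;
  b=False, p=True, t=False, w=True;
  b=False, p=True, t=True, w=True;
  b=True, p=False, t=False, w=True;
  b=True, p=False, t=True, w=True;
  b=True, p=True, t=False, w=True;
  b=True, p=True, t=True, w=True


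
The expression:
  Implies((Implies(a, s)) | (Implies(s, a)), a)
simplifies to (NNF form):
a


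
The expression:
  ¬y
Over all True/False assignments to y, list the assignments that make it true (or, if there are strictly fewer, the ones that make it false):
is true only for:
  y=False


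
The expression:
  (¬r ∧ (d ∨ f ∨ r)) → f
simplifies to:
f ∨ r ∨ ¬d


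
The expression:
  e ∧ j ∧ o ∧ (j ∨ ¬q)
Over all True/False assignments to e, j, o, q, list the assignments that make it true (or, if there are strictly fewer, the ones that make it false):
is true only for:
  e=True, j=True, o=True, q=False;
  e=True, j=True, o=True, q=True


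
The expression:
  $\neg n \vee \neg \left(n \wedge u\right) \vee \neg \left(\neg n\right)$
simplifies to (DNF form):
$\text{True}$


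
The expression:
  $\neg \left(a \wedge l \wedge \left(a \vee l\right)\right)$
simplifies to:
$\neg a \vee \neg l$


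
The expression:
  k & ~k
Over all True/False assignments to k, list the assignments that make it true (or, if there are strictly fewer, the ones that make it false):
is never true.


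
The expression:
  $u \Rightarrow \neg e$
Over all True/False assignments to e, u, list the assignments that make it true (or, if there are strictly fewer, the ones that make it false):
is false only for:
  e=True, u=True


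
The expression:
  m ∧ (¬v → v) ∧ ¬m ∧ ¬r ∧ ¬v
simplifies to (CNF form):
False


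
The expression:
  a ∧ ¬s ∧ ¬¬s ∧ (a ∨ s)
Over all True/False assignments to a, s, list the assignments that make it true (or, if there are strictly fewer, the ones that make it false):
is never true.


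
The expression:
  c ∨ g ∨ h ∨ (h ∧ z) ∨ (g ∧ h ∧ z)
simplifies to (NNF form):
c ∨ g ∨ h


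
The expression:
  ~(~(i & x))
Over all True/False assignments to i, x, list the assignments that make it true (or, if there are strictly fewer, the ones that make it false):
is true only for:
  i=True, x=True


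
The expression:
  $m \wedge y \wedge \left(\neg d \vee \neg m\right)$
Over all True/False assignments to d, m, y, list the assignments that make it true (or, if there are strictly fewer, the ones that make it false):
is true only for:
  d=False, m=True, y=True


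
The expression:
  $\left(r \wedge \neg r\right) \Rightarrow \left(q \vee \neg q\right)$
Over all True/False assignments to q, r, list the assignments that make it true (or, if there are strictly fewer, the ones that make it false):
is always true.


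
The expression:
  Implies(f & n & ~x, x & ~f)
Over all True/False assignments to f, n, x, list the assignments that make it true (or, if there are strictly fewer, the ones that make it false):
is false only for:
  f=True, n=True, x=False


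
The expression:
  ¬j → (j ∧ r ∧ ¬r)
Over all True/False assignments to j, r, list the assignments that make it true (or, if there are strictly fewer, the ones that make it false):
is true only for:
  j=True, r=False;
  j=True, r=True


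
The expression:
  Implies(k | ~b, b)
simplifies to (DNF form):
b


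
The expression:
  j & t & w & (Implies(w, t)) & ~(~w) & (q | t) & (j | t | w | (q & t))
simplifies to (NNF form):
j & t & w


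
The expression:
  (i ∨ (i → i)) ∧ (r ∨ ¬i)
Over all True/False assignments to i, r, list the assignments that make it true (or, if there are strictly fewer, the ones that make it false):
is false only for:
  i=True, r=False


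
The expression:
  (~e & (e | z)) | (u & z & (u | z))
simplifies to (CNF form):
z & (u | ~e)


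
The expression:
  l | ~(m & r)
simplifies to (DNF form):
l | ~m | ~r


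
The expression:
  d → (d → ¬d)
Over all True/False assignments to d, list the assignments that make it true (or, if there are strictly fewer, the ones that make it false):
is true only for:
  d=False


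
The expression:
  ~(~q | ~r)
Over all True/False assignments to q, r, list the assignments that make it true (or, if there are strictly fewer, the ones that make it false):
is true only for:
  q=True, r=True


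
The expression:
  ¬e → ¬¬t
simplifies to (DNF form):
e ∨ t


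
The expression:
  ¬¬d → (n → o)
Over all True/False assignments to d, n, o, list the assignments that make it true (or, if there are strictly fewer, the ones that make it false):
is false only for:
  d=True, n=True, o=False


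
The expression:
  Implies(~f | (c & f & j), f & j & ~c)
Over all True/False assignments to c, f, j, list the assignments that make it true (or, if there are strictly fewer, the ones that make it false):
is true only for:
  c=False, f=True, j=False;
  c=False, f=True, j=True;
  c=True, f=True, j=False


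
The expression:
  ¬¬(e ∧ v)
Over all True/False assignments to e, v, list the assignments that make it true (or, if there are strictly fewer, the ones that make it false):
is true only for:
  e=True, v=True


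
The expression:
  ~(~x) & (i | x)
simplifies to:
x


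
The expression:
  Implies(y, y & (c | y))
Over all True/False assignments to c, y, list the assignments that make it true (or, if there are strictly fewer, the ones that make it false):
is always true.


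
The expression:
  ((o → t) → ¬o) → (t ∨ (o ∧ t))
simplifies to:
t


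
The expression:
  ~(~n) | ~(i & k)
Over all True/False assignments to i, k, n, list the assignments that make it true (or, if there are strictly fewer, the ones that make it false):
is false only for:
  i=True, k=True, n=False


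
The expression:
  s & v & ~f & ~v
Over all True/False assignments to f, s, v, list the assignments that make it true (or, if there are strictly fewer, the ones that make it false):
is never true.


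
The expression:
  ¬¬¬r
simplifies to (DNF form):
¬r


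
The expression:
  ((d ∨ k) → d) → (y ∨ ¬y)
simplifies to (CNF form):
True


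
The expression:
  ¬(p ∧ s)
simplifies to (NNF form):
¬p ∨ ¬s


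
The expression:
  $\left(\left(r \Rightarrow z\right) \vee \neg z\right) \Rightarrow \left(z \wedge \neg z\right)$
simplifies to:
$\text{False}$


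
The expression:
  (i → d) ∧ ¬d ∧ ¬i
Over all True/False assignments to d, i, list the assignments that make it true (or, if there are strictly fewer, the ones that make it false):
is true only for:
  d=False, i=False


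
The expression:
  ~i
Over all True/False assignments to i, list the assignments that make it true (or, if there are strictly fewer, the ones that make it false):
is true only for:
  i=False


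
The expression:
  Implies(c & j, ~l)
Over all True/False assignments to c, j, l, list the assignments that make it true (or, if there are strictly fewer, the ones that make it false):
is false only for:
  c=True, j=True, l=True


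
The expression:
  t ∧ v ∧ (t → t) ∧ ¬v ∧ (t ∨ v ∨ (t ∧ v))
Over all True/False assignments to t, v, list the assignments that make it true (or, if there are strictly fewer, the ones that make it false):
is never true.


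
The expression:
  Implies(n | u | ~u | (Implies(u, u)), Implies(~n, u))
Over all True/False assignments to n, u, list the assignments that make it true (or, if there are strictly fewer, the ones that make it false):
is false only for:
  n=False, u=False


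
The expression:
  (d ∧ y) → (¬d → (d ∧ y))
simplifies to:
True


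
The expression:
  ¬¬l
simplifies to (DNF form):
l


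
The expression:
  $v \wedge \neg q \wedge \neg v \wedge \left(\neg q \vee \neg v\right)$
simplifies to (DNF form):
$\text{False}$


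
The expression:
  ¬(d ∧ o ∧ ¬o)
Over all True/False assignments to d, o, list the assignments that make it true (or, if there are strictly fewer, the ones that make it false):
is always true.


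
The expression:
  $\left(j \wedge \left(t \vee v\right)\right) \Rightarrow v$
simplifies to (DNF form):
$v \vee \neg j \vee \neg t$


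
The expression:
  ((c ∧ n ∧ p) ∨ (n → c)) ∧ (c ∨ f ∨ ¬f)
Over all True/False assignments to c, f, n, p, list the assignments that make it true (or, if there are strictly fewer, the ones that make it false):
is false only for:
  c=False, f=False, n=True, p=False;
  c=False, f=False, n=True, p=True;
  c=False, f=True, n=True, p=False;
  c=False, f=True, n=True, p=True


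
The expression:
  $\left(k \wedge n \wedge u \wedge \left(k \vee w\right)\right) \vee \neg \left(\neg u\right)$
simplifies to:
$u$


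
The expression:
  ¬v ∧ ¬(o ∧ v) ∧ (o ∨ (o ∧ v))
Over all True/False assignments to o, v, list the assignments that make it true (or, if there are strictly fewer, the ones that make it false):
is true only for:
  o=True, v=False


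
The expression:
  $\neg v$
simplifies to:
$\neg v$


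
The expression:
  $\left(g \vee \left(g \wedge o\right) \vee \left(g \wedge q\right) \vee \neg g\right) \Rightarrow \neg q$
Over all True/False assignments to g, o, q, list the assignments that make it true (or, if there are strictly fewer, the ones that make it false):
is true only for:
  g=False, o=False, q=False;
  g=False, o=True, q=False;
  g=True, o=False, q=False;
  g=True, o=True, q=False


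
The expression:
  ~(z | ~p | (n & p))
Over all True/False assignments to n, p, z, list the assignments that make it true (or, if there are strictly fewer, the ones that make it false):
is true only for:
  n=False, p=True, z=False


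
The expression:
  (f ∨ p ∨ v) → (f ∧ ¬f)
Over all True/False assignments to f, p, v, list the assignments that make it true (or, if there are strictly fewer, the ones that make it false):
is true only for:
  f=False, p=False, v=False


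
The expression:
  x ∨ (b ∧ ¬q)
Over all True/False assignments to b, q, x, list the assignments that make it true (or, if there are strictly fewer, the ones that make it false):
is false only for:
  b=False, q=False, x=False;
  b=False, q=True, x=False;
  b=True, q=True, x=False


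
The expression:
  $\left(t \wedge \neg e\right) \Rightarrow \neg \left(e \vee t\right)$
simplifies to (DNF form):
$e \vee \neg t$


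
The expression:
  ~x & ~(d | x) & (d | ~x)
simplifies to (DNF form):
~d & ~x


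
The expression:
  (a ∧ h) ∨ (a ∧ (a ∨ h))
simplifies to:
a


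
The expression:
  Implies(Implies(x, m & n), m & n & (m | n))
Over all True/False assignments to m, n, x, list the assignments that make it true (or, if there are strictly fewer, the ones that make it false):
is false only for:
  m=False, n=False, x=False;
  m=False, n=True, x=False;
  m=True, n=False, x=False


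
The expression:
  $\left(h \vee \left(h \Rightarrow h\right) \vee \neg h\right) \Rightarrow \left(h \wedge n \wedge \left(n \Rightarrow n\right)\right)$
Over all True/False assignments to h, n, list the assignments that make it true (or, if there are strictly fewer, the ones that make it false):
is true only for:
  h=True, n=True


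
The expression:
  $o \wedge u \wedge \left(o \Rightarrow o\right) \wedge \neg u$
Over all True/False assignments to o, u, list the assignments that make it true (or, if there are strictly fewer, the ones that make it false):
is never true.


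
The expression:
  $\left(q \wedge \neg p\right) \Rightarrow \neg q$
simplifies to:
$p \vee \neg q$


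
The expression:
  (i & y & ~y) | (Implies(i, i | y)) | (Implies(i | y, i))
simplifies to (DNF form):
True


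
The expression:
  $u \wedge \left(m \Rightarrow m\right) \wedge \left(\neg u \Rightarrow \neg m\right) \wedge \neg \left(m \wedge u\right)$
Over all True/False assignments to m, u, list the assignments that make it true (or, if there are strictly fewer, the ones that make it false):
is true only for:
  m=False, u=True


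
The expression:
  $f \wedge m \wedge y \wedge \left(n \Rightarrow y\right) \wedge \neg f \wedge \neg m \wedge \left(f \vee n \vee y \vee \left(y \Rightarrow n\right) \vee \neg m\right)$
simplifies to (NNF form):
$\text{False}$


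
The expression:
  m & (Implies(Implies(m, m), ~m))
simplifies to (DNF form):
False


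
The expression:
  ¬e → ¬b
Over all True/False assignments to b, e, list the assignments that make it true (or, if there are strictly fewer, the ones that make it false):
is false only for:
  b=True, e=False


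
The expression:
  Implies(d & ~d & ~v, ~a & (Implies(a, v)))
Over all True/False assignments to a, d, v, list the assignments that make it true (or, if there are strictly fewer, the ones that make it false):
is always true.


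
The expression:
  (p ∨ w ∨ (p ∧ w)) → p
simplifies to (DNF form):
p ∨ ¬w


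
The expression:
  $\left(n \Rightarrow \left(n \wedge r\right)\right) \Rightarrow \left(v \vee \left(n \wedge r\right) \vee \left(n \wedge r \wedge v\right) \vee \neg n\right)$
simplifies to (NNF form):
$\text{True}$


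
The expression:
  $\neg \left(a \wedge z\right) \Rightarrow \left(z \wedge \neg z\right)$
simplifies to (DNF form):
$a \wedge z$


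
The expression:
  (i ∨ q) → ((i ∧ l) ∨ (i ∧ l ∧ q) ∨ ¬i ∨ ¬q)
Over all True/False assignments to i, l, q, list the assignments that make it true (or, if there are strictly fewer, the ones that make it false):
is false only for:
  i=True, l=False, q=True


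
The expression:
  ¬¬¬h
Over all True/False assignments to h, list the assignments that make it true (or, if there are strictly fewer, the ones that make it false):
is true only for:
  h=False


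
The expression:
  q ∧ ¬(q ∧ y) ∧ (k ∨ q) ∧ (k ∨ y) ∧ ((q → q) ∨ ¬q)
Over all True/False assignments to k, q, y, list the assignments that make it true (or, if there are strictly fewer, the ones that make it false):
is true only for:
  k=True, q=True, y=False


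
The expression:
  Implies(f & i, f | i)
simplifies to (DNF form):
True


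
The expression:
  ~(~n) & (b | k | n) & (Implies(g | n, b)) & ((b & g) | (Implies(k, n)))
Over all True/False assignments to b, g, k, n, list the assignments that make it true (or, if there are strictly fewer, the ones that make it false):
is true only for:
  b=True, g=False, k=False, n=True;
  b=True, g=False, k=True, n=True;
  b=True, g=True, k=False, n=True;
  b=True, g=True, k=True, n=True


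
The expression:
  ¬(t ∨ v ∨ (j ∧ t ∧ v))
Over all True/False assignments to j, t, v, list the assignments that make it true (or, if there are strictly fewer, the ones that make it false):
is true only for:
  j=False, t=False, v=False;
  j=True, t=False, v=False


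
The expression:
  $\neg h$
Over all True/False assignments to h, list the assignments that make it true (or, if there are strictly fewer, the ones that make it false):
is true only for:
  h=False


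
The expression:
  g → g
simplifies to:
True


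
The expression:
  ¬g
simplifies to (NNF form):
¬g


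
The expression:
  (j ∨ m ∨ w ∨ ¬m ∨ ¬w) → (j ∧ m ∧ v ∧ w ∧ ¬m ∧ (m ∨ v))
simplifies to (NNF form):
False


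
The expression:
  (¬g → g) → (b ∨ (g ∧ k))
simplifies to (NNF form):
b ∨ k ∨ ¬g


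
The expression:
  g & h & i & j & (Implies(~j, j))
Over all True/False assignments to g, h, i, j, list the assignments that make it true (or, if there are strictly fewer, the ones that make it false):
is true only for:
  g=True, h=True, i=True, j=True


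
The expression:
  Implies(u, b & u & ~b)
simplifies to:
~u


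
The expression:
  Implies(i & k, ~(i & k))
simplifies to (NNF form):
~i | ~k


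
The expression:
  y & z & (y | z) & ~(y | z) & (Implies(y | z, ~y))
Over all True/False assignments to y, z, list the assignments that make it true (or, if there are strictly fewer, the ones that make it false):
is never true.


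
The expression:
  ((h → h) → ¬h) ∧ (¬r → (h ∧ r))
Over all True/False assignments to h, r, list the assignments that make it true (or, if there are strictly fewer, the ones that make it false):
is true only for:
  h=False, r=True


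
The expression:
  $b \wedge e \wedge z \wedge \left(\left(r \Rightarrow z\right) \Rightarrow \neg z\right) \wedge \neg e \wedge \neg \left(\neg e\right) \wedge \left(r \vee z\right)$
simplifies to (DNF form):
$\text{False}$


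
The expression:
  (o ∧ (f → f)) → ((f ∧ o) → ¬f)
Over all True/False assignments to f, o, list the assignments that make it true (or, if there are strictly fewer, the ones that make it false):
is false only for:
  f=True, o=True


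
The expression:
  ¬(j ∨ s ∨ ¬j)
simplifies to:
False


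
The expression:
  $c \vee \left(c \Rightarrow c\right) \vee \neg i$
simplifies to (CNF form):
$\text{True}$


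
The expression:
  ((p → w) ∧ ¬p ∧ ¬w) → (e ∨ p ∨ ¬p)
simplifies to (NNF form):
True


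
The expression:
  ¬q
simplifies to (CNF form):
¬q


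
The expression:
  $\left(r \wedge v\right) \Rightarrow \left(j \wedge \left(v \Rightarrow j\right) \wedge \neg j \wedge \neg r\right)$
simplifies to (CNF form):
$\neg r \vee \neg v$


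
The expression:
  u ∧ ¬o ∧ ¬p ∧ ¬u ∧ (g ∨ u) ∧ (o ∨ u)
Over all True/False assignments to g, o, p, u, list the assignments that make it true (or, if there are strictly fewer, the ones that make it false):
is never true.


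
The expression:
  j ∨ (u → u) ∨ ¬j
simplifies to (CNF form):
True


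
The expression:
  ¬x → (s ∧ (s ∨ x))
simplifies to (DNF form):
s ∨ x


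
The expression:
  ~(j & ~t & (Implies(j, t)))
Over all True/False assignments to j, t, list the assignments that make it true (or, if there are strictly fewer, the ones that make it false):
is always true.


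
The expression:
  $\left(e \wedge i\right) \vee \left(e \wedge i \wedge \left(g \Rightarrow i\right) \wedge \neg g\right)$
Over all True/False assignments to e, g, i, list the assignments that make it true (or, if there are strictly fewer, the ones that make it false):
is true only for:
  e=True, g=False, i=True;
  e=True, g=True, i=True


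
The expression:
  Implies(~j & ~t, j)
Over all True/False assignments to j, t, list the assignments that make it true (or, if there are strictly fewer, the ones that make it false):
is false only for:
  j=False, t=False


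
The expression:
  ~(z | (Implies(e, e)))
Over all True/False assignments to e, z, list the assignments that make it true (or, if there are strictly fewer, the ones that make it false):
is never true.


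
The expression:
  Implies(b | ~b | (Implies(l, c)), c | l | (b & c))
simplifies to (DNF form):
c | l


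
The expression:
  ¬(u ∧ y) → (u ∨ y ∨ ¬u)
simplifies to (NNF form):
True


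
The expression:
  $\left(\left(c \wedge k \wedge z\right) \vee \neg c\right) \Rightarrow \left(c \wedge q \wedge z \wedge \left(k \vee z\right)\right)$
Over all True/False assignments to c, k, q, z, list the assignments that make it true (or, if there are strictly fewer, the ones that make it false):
is true only for:
  c=True, k=False, q=False, z=False;
  c=True, k=False, q=False, z=True;
  c=True, k=False, q=True, z=False;
  c=True, k=False, q=True, z=True;
  c=True, k=True, q=False, z=False;
  c=True, k=True, q=True, z=False;
  c=True, k=True, q=True, z=True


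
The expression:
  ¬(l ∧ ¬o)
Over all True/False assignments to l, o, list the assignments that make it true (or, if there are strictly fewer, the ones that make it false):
is false only for:
  l=True, o=False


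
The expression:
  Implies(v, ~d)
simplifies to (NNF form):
~d | ~v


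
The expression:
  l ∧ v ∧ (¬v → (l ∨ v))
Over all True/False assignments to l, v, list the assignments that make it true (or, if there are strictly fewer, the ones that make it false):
is true only for:
  l=True, v=True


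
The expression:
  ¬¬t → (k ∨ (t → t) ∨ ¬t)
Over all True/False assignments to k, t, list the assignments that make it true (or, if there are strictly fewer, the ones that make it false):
is always true.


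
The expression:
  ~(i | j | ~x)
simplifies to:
x & ~i & ~j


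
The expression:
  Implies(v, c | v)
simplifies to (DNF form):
True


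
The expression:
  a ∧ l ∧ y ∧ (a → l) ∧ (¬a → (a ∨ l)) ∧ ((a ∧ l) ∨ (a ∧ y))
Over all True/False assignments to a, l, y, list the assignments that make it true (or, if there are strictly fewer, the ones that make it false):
is true only for:
  a=True, l=True, y=True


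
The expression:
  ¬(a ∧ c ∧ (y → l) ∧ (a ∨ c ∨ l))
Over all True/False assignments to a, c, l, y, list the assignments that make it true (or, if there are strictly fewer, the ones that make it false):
is false only for:
  a=True, c=True, l=False, y=False;
  a=True, c=True, l=True, y=False;
  a=True, c=True, l=True, y=True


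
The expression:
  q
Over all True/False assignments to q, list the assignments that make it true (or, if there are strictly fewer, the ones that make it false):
is true only for:
  q=True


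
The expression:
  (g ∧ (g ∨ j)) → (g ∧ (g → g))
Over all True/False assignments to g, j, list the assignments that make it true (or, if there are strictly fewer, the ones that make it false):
is always true.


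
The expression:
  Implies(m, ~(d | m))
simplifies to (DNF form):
~m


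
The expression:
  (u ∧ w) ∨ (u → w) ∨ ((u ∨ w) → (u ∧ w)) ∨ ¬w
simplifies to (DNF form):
True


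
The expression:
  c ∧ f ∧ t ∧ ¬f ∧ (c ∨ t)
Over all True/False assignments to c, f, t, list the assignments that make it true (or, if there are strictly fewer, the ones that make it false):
is never true.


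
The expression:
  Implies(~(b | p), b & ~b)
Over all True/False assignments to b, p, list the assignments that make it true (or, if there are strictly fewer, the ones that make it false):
is false only for:
  b=False, p=False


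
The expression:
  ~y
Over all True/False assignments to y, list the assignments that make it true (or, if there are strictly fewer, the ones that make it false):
is true only for:
  y=False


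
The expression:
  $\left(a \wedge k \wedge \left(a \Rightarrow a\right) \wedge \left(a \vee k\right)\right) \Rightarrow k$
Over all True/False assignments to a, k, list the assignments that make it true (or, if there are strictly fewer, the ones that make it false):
is always true.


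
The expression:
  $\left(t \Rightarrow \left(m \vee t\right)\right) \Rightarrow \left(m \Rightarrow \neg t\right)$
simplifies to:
$\neg m \vee \neg t$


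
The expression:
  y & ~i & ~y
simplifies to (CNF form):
False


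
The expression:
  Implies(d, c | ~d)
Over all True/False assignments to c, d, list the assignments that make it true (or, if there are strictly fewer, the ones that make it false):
is false only for:
  c=False, d=True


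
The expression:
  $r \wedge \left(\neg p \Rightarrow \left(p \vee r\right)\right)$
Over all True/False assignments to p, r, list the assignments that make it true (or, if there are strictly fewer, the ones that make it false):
is true only for:
  p=False, r=True;
  p=True, r=True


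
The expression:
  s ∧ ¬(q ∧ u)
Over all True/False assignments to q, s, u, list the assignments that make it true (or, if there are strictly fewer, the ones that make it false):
is true only for:
  q=False, s=True, u=False;
  q=False, s=True, u=True;
  q=True, s=True, u=False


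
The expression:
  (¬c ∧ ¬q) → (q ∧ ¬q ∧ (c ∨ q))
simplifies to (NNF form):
c ∨ q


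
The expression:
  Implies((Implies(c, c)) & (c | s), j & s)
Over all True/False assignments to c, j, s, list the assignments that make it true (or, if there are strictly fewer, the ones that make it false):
is true only for:
  c=False, j=False, s=False;
  c=False, j=True, s=False;
  c=False, j=True, s=True;
  c=True, j=True, s=True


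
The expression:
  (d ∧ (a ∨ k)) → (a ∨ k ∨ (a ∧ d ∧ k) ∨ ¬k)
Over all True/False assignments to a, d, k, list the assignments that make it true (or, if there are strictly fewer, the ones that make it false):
is always true.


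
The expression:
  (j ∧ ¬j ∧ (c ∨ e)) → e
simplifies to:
True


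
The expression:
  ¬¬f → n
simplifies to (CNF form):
n ∨ ¬f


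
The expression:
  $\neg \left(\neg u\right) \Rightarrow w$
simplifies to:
$w \vee \neg u$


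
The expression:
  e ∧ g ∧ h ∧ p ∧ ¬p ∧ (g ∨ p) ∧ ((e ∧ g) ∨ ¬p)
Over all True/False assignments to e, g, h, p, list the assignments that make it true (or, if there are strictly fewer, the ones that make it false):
is never true.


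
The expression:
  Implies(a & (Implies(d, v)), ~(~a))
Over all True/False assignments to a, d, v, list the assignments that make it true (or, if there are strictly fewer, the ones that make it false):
is always true.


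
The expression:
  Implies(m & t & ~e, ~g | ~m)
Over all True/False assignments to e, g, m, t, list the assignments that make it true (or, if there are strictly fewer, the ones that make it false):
is false only for:
  e=False, g=True, m=True, t=True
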